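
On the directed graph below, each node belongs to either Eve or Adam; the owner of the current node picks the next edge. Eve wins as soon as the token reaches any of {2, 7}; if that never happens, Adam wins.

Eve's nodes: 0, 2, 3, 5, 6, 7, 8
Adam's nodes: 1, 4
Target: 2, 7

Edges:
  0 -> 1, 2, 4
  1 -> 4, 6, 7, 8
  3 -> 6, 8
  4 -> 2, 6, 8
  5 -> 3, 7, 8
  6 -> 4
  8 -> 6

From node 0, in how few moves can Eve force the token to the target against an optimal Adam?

1

A0 = {2, 7}
A1: add {0, 5} — 0 (Eve) has 0→2; 5 (Eve) has 5→7.
A2 = A1; e.g. 1 (Adam) can still go to 4. Fixed point.
0 enters the attractor at level 1, so Eve can force the target in 1 move from there.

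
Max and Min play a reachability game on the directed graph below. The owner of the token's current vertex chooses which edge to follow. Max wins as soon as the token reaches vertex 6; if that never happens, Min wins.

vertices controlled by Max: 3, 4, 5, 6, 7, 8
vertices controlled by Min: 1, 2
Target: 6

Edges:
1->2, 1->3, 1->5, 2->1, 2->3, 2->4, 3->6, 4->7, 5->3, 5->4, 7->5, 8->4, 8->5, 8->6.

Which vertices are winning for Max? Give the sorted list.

A0 = {6}
A1: add {3, 8} — 3 (Max) has 3→6; 8 (Max) has 8→6.
A2: add {5} — 5 (Max) has 5→3.
A3: add {7} — 7 (Max) has 7→5.
A4: add {4} — 4 (Max) has 4→7.
A5 = A4; e.g. 1 (Min) can still go to 2. Fixed point.
Max's winning region = {3, 4, 5, 6, 7, 8}.

3, 4, 5, 6, 7, 8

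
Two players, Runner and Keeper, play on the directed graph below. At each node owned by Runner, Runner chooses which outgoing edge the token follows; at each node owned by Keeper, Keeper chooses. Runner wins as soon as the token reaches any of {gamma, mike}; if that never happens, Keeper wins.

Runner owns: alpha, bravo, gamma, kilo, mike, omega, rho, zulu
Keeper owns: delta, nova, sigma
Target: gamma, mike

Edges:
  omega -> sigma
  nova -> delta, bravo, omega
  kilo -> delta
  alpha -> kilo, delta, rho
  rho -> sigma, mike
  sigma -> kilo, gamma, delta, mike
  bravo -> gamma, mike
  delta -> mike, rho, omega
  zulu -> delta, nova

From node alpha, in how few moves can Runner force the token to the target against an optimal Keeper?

2

A0 = {gamma, mike}
A1: add {bravo, rho} — rho (Runner) has rho→mike; bravo (Runner) has bravo→gamma.
A2: add {alpha} — alpha (Runner) has alpha→rho.
A3 = A2; e.g. sigma (Keeper) can still go to kilo. Fixed point.
alpha enters the attractor at level 2, so Runner can force the target in 2 moves from there.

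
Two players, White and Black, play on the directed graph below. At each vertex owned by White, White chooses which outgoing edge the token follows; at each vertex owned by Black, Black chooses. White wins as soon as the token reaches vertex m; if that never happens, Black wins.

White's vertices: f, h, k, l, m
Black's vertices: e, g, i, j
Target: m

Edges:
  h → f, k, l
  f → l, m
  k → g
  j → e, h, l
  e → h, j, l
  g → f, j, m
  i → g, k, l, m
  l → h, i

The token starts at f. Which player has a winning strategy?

A0 = {m}
A1: add {f} — f (White) has f→m.
f ∈ A1, so White can force the target.

White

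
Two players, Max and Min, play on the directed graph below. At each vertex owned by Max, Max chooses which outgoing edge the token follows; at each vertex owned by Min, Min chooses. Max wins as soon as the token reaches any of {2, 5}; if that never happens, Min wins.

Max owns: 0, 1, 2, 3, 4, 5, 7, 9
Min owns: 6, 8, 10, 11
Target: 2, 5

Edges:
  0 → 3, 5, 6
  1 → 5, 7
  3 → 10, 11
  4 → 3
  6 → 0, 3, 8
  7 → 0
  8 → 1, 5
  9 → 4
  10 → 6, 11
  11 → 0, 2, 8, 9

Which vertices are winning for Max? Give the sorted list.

A0 = {2, 5}
A1: add {0, 1} — 0 (Max) has 0→5; 1 (Max) has 1→5.
A2: add {7, 8} — 7 (Max) has 7→0; 8 (Min): all of {1, 5} already in.
A3 = A2; e.g. 3 (Max) has no edge into A2. Fixed point.
Max's winning region = {0, 1, 2, 5, 7, 8}.

0, 1, 2, 5, 7, 8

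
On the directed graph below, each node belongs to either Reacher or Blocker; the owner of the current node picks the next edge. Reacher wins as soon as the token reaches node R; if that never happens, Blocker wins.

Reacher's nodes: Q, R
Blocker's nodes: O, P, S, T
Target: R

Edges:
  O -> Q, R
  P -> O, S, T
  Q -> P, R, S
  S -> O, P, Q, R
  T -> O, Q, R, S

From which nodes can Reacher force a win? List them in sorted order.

O, Q, R

A0 = {R}
A1: add {Q} — Q (Reacher) has Q→R.
A2: add {O} — O (Blocker): all of {Q, R} already in.
A3 = A2; e.g. P (Blocker) can still go to S. Fixed point.
Reacher's winning region = {O, Q, R}.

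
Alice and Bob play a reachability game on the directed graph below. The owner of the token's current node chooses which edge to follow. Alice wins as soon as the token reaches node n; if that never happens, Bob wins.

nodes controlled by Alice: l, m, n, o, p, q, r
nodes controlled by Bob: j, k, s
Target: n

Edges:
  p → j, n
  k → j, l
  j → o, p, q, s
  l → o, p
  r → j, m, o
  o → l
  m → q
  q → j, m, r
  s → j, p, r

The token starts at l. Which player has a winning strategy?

A0 = {n}
A1: add {p} — p (Alice) has p→n.
A2: add {l} — l (Alice) has l→p.
l ∈ A2, so Alice can force the target.

Alice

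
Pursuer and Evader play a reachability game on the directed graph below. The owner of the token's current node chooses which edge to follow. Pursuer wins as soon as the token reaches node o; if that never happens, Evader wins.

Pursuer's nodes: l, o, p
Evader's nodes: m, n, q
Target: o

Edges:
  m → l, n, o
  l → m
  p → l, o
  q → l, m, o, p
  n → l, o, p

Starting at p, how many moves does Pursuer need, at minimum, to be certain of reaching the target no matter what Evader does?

A0 = {o}
A1: add {p} — p (Pursuer) has p→o.
A2 = A1; e.g. l (Pursuer) has no edge into A1. Fixed point.
p enters the attractor at level 1, so Pursuer can force the target in 1 move from there.

1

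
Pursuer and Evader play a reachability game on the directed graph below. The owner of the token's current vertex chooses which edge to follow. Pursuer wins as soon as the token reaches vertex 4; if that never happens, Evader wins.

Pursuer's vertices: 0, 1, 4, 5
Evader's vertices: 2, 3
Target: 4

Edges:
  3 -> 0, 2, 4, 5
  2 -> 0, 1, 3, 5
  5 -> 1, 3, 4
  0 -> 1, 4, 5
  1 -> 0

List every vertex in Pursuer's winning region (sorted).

0, 1, 4, 5

A0 = {4}
A1: add {0, 5} — 0 (Pursuer) has 0→4; 5 (Pursuer) has 5→4.
A2: add {1} — 1 (Pursuer) has 1→0.
A3 = A2; e.g. 2 (Evader) can still go to 3. Fixed point.
Pursuer's winning region = {0, 1, 4, 5}.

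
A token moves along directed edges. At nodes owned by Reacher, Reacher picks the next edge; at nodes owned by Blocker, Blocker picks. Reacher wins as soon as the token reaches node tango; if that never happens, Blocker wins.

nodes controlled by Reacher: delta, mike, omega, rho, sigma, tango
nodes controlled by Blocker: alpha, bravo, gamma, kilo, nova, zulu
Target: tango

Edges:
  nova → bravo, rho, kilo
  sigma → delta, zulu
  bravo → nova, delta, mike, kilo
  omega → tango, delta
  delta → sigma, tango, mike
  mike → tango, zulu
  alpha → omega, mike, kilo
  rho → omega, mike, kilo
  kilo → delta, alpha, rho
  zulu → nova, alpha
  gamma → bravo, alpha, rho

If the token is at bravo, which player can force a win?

A0 = {tango}
A1: add {delta, mike, omega} — omega (Reacher) has omega→tango; delta (Reacher) has delta→tango; mike (Reacher) has mike→tango.
A2: add {rho, sigma} — sigma (Reacher) has sigma→delta; rho (Reacher) has rho→omega.
A3 = A2; e.g. nova (Blocker) can still go to bravo. Fixed point.
bravo never enters the attractor, so Blocker can avoid the target forever.

Blocker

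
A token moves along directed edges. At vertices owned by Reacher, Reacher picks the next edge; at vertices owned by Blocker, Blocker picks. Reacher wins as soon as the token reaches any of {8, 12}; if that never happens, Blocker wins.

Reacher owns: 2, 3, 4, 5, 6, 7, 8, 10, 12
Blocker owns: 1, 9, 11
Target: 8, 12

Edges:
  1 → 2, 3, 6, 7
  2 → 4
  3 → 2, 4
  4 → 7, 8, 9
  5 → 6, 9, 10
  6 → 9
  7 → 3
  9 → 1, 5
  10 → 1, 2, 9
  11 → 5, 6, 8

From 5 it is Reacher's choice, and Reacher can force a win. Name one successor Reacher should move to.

A0 = {8, 12}
A1: add {4} — 4 (Reacher) has 4→8.
A2: add {2, 3} — 2 (Reacher) has 2→4; 3 (Reacher) has 3→4.
A3: add {7, 10} — 7 (Reacher) has 7→3; 10 (Reacher) has 10→2.
A4: add {5} — 5 (Reacher) has 5→10.
A5 = A4; e.g. 1 (Blocker) can still go to 6. Fixed point.
From 5, successor 10 is in the attractor (rank 3); the other successors 6, 9 are not.

10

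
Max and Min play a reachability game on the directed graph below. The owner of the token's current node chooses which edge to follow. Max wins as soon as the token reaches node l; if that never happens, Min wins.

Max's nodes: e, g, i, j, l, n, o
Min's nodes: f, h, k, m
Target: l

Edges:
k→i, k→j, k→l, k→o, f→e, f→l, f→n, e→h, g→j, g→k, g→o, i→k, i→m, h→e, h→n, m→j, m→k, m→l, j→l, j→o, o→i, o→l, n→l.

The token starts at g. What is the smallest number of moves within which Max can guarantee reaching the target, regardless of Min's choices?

2

A0 = {l}
A1: add {j, n, o} — j (Max) has j→l; n (Max) has n→l; o (Max) has o→l.
A2: add {g} — g (Max) has g→j.
A3 = A2; e.g. e (Max) has no edge into A2. Fixed point.
g enters the attractor at level 2, so Max can force the target in 2 moves from there.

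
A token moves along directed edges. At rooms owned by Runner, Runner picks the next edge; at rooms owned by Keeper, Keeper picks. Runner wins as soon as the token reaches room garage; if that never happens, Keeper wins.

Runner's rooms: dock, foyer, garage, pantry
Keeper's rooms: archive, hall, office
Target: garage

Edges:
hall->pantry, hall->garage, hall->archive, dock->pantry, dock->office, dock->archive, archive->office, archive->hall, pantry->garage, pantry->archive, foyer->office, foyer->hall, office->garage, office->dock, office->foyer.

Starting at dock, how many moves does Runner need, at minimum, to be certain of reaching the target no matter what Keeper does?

2

A0 = {garage}
A1: add {pantry} — pantry (Runner) has pantry→garage.
A2: add {dock} — dock (Runner) has dock→pantry.
A3 = A2; e.g. office (Keeper) can still go to foyer. Fixed point.
dock enters the attractor at level 2, so Runner can force the target in 2 moves from there.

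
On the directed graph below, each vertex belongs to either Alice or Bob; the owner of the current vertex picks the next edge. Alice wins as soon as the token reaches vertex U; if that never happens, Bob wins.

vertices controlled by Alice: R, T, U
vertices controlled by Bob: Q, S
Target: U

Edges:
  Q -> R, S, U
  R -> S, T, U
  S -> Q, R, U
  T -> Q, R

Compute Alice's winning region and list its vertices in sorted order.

A0 = {U}
A1: add {R} — R (Alice) has R→U.
A2: add {T} — T (Alice) has T→R.
A3 = A2; e.g. Q (Bob) can still go to S. Fixed point.
Alice's winning region = {R, T, U}.

R, T, U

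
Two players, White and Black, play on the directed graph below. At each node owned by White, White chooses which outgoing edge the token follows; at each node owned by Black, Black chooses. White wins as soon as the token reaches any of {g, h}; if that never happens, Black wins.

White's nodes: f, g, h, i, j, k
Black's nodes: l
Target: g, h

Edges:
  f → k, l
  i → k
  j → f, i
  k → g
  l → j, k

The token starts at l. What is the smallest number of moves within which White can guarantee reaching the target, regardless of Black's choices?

4

A0 = {g, h}
A1: add {k} — k (White) has k→g.
A2: add {f, i} — f (White) has f→k; i (White) has i→k.
A3: add {j} — j (White) has j→f.
A4: add {l} — l (Black): all of {j, k} already in.
A4 = all vertices. Fixed point.
l enters the attractor at level 4, so White can force the target in 4 moves from there.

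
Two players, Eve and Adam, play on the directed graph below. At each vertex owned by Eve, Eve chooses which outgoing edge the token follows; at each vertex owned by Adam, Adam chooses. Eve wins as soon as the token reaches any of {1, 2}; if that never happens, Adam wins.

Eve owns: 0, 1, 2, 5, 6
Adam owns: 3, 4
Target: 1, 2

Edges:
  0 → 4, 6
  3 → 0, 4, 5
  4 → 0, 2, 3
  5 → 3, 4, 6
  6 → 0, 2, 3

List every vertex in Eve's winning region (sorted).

A0 = {1, 2}
A1: add {6} — 6 (Eve) has 6→2.
A2: add {0, 5} — 0 (Eve) has 0→6; 5 (Eve) has 5→6.
A3 = A2; e.g. 3 (Adam) can still go to 4. Fixed point.
Eve's winning region = {0, 1, 2, 5, 6}.

0, 1, 2, 5, 6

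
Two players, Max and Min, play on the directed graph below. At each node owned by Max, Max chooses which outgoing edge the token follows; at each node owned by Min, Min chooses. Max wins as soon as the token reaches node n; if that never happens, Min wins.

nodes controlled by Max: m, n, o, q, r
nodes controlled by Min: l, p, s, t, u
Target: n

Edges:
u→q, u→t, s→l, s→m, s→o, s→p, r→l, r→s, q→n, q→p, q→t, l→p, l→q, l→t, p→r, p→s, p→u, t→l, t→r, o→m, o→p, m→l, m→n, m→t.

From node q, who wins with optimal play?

Max

A0 = {n}
A1: add {m, q} — m (Max) has m→n; q (Max) has q→n.
q ∈ A1, so Max can force the target.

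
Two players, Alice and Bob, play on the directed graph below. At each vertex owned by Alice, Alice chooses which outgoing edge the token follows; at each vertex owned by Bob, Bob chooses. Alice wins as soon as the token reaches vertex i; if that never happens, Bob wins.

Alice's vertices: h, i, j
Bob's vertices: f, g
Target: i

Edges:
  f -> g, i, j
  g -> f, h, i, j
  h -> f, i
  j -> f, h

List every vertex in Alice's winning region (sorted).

A0 = {i}
A1: add {h} — h (Alice) has h→i.
A2: add {j} — j (Alice) has j→h.
A3 = A2; e.g. f (Bob) can still go to g. Fixed point.
Alice's winning region = {h, i, j}.

h, i, j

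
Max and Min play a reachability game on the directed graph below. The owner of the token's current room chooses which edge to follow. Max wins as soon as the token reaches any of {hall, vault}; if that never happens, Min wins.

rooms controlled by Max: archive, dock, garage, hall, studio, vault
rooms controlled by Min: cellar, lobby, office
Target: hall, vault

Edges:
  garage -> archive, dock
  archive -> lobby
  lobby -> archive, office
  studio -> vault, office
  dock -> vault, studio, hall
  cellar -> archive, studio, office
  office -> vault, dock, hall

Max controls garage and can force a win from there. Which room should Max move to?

A0 = {hall, vault}
A1: add {dock, studio} — studio (Max) has studio→vault; dock (Max) has dock→vault.
A2: add {garage, office} — garage (Max) has garage→dock; office (Min): all of {vault, dock, hall} already in.
A3 = A2; e.g. archive (Max) has no edge into A2. Fixed point.
From garage, successor dock is in the attractor (rank 1); the other successor archive is not.

dock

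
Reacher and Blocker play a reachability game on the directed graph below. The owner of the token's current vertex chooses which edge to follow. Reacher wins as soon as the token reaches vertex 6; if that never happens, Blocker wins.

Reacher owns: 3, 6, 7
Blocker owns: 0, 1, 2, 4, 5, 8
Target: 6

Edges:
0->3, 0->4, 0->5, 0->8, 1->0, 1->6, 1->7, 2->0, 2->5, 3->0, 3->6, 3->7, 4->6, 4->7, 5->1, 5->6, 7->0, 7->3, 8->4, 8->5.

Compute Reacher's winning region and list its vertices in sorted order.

A0 = {6}
A1: add {3} — 3 (Reacher) has 3→6.
A2: add {7} — 7 (Reacher) has 7→3.
A3: add {4} — 4 (Blocker): all of {6, 7} already in.
A4 = A3; e.g. 0 (Blocker) can still go to 5. Fixed point.
Reacher's winning region = {3, 4, 6, 7}.

3, 4, 6, 7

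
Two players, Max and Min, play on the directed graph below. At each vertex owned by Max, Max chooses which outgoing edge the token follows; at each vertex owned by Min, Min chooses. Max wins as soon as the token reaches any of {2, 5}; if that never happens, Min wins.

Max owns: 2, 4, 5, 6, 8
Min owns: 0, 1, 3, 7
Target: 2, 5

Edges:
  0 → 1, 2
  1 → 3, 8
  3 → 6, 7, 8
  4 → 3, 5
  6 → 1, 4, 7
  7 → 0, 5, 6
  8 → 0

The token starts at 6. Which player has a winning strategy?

A0 = {2, 5}
A1: add {4} — 4 (Max) has 4→5.
A2: add {6} — 6 (Max) has 6→4.
A3 = A2; e.g. 0 (Min) can still go to 1. Fixed point.
6 ∈ A2, so Max can force the target.

Max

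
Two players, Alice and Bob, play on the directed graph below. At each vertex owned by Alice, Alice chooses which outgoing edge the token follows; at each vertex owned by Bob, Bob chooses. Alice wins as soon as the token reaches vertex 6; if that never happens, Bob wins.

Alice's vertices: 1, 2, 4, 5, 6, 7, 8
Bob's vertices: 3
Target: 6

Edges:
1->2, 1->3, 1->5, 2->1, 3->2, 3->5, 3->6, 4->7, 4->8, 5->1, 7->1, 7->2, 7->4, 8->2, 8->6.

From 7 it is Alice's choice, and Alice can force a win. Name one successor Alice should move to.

A0 = {6}
A1: add {8} — 8 (Alice) has 8→6.
A2: add {4} — 4 (Alice) has 4→8.
A3: add {7} — 7 (Alice) has 7→4.
A4 = A3; e.g. 1 (Alice) has no edge into A3. Fixed point.
From 7, successor 4 is in the attractor (rank 2); the other successors 1, 2 are not.

4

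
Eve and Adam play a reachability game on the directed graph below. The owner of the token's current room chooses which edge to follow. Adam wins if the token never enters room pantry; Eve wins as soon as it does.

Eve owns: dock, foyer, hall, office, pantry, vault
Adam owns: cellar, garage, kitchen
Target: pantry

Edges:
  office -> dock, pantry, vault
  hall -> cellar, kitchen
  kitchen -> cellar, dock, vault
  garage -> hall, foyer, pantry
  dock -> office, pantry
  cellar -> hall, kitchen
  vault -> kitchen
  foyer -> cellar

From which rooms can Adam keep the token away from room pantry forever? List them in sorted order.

A0 = {pantry}
A1: add {dock, office} — dock (Eve) has dock→pantry; office (Eve) has office→pantry.
A2 = A1; e.g. cellar (Adam) can still go to hall. Fixed point.
Eve's attractor = {dock, office, pantry}; Adam avoids the target exactly from the complement.

cellar, foyer, garage, hall, kitchen, vault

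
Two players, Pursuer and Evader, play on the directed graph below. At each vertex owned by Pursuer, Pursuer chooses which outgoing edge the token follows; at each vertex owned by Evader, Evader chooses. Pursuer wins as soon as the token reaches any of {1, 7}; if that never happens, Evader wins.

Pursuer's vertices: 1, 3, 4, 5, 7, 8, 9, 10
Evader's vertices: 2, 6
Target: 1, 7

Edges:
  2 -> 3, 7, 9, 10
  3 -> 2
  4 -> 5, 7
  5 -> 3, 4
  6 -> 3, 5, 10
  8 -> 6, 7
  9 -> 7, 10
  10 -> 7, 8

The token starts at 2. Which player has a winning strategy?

Evader

A0 = {1, 7}
A1: add {4, 8, 9, 10} — 4 (Pursuer) has 4→7; 8 (Pursuer) has 8→7; 9 (Pursuer) has 9→7; 10 (Pursuer) has 10→7.
A2: add {5} — 5 (Pursuer) has 5→4.
A3 = A2; e.g. 2 (Evader) can still go to 3. Fixed point.
2 never enters the attractor, so Evader can avoid the target forever.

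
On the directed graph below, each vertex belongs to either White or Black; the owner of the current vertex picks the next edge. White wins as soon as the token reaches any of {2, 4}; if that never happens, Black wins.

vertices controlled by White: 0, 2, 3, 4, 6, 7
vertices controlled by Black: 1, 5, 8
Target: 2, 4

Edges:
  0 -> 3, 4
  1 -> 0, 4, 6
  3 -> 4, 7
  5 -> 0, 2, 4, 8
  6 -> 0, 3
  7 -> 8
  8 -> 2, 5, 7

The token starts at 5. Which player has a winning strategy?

Black

A0 = {2, 4}
A1: add {0, 3} — 0 (White) has 0→4; 3 (White) has 3→4.
A2: add {6} — 6 (White) has 6→0.
A3: add {1} — 1 (Black): all of {0, 4, 6} already in.
A4 = A3; e.g. 5 (Black) can still go to 8. Fixed point.
5 never enters the attractor, so Black can avoid the target forever.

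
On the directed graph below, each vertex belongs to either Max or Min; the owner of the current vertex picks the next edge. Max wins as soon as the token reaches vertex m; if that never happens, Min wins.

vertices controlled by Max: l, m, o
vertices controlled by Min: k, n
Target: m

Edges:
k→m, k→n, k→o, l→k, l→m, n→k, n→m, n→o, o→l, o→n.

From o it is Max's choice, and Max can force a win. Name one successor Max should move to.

l

A0 = {m}
A1: add {l} — l (Max) has l→m.
A2: add {o} — o (Max) has o→l.
A3 = A2; e.g. k (Min) can still go to n. Fixed point.
From o, successor l is in the attractor (rank 1); the other successor n is not.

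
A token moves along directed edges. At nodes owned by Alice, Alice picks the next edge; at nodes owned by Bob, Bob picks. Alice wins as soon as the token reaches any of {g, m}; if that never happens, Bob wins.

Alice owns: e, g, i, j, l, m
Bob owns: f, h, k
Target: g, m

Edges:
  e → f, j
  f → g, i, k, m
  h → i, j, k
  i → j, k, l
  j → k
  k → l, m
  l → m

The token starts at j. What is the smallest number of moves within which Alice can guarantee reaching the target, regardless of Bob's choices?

3

A0 = {g, m}
A1: add {l} — l (Alice) has l→m.
A2: add {i, k} — i (Alice) has i→l; k (Bob): all of {l, m} already in.
A3: add {f, j} — f (Bob): all of {g, i, k, m} already in; j (Alice) has j→k.
j enters the attractor at level 3, so Alice can force the target in 3 moves from there.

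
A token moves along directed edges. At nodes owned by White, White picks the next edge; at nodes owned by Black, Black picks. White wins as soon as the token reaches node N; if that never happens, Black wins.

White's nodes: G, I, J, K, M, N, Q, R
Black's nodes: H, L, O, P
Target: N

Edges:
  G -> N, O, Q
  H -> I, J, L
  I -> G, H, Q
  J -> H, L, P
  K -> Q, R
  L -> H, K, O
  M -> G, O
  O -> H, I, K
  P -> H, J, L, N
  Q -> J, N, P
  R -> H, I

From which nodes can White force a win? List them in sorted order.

A0 = {N}
A1: add {G, Q} — G (White) has G→N; Q (White) has Q→N.
A2: add {I, K, M} — I (White) has I→G; K (White) has K→Q; M (White) has M→G.
A3: add {R} — R (White) has R→I.
A4 = A3; e.g. H (Black) can still go to J. Fixed point.
White's winning region = {G, I, K, M, N, Q, R}.

G, I, K, M, N, Q, R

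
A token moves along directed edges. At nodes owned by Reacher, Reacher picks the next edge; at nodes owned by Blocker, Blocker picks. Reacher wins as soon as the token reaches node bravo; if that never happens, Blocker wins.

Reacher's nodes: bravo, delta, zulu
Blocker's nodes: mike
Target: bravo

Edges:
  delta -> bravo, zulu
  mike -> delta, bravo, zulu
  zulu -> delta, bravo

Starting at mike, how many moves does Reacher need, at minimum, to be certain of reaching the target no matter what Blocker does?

2

A0 = {bravo}
A1: add {delta, zulu} — delta (Reacher) has delta→bravo; zulu (Reacher) has zulu→bravo.
A2: add {mike} — mike (Blocker): all of {delta, bravo, zulu} already in.
A2 = all vertices. Fixed point.
mike enters the attractor at level 2, so Reacher can force the target in 2 moves from there.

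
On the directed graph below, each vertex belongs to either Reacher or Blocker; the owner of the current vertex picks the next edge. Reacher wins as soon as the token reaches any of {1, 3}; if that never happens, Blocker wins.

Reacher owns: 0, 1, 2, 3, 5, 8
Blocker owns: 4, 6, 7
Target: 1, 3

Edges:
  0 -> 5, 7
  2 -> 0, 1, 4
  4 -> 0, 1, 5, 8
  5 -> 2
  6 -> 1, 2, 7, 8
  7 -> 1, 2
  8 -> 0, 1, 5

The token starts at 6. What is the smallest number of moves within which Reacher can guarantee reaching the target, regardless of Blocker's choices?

3

A0 = {1, 3}
A1: add {2, 8} — 2 (Reacher) has 2→1; 8 (Reacher) has 8→1.
A2: add {5, 7} — 5 (Reacher) has 5→2; 7 (Blocker): all of {1, 2} already in.
A3: add {0, 6} — 0 (Reacher) has 0→5; 6 (Blocker): all of {1, 2, 7, 8} already in.
6 enters the attractor at level 3, so Reacher can force the target in 3 moves from there.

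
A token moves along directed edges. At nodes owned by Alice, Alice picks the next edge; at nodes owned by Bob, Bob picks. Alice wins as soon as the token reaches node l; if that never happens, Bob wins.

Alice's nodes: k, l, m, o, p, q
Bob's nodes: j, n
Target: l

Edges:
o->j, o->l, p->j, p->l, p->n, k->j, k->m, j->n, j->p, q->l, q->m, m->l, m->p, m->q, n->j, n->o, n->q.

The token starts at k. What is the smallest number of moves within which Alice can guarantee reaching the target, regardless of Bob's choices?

A0 = {l}
A1: add {m, o, p, q} — m (Alice) has m→l; o (Alice) has o→l; p (Alice) has p→l; q (Alice) has q→l.
A2: add {k} — k (Alice) has k→m.
A3 = A2; e.g. j (Bob) can still go to n. Fixed point.
k enters the attractor at level 2, so Alice can force the target in 2 moves from there.

2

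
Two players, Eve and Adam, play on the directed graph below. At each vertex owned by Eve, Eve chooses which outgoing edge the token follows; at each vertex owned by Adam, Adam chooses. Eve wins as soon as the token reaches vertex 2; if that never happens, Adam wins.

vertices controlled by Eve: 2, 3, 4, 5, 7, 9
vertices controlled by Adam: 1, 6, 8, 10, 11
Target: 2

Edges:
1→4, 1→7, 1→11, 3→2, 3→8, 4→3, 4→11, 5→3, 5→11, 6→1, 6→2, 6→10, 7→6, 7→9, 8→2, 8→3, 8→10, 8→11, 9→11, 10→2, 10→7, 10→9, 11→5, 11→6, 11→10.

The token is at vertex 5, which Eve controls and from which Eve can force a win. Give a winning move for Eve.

A0 = {2}
A1: add {3} — 3 (Eve) has 3→2.
A2: add {4, 5} — 4 (Eve) has 4→3; 5 (Eve) has 5→3.
A3 = A2; e.g. 1 (Adam) can still go to 7. Fixed point.
From 5, successor 3 is in the attractor (rank 1); the other successor 11 is not.

3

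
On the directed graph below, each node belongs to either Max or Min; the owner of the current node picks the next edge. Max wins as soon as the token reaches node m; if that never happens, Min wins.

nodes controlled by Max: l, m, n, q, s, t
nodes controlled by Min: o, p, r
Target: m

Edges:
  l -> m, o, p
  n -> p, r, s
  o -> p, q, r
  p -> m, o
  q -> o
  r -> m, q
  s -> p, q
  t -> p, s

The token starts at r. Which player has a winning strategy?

Min

A0 = {m}
A1: add {l} — l (Max) has l→m.
A2 = A1; e.g. n (Max) has no edge into A1. Fixed point.
r never enters the attractor, so Min can avoid the target forever.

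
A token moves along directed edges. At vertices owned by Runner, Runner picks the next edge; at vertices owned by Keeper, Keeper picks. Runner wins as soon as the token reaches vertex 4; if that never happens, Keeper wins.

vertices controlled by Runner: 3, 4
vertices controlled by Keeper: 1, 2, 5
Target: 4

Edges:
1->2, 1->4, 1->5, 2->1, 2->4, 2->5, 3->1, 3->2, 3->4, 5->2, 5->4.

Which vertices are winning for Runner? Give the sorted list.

3, 4

A0 = {4}
A1: add {3} — 3 (Runner) has 3→4.
A2 = A1; e.g. 1 (Keeper) can still go to 2. Fixed point.
Runner's winning region = {3, 4}.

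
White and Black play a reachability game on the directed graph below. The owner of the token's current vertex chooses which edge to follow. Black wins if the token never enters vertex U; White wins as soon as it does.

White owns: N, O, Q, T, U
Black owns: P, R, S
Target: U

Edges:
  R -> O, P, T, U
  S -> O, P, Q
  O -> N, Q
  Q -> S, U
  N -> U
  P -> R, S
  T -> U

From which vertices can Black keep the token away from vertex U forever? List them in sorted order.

P, R, S

A0 = {U}
A1: add {N, Q, T} — N (White) has N→U; Q (White) has Q→U; T (White) has T→U.
A2: add {O} — O (White) has O→N.
A3 = A2; e.g. P (Black) can still go to R. Fixed point.
White's attractor = {N, O, Q, T, U}; Black avoids the target exactly from the complement.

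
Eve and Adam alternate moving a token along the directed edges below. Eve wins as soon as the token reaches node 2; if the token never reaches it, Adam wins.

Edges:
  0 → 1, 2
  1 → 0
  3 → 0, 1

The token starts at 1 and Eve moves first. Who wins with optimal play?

Track states (vertex, player-to-move).
A0 = {(2,Eve), (2,Adam)}
A1: add {(0,Eve)}.
A2: add {(1,Adam)}.
A3: add {(3,Eve)}.
A4 = A3; e.g. (0,Adam) stays out. (1,Eve) never enters ⇒ Adam avoids the target.

Adam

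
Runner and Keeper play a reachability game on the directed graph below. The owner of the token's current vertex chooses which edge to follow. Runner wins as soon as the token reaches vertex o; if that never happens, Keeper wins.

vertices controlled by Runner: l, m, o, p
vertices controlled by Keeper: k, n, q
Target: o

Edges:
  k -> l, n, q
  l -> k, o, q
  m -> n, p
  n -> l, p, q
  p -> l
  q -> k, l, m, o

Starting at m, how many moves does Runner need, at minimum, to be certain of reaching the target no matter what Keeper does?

A0 = {o}
A1: add {l} — l (Runner) has l→o.
A2: add {p} — p (Runner) has p→l.
A3: add {m} — m (Runner) has m→p.
A4 = A3; e.g. k (Keeper) can still go to n. Fixed point.
m enters the attractor at level 3, so Runner can force the target in 3 moves from there.

3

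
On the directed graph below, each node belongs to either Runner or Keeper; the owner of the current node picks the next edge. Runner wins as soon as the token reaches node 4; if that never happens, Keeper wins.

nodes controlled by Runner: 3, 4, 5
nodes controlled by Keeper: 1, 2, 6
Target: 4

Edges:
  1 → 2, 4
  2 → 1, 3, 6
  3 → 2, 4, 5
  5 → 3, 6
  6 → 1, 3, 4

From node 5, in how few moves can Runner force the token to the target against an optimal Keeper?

A0 = {4}
A1: add {3} — 3 (Runner) has 3→4.
A2: add {5} — 5 (Runner) has 5→3.
A3 = A2; e.g. 1 (Keeper) can still go to 2. Fixed point.
5 enters the attractor at level 2, so Runner can force the target in 2 moves from there.

2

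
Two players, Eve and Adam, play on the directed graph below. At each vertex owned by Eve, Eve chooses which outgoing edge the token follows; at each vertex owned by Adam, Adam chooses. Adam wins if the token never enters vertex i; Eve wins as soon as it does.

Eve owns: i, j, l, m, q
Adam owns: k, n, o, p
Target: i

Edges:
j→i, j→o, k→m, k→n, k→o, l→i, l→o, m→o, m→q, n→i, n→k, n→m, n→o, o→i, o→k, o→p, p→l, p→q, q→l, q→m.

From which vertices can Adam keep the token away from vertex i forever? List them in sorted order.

A0 = {i}
A1: add {j, l} — j (Eve) has j→i; l (Eve) has l→i.
A2: add {q} — q (Eve) has q→l.
A3: add {m, p} — m (Eve) has m→q; p (Adam): all of {l, q} already in.
A4 = A3; e.g. k (Adam) can still go to n. Fixed point.
Eve's attractor = {i, j, l, m, p, q}; Adam avoids the target exactly from the complement.

k, n, o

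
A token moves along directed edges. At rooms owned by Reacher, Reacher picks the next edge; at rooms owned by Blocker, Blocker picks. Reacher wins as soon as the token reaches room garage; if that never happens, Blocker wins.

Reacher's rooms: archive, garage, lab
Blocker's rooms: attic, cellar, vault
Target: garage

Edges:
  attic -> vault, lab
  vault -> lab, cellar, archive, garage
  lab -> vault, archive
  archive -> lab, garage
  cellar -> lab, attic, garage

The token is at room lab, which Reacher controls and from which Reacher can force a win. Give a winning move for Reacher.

archive

A0 = {garage}
A1: add {archive} — archive (Reacher) has archive→garage.
A2: add {lab} — lab (Reacher) has lab→archive.
A3 = A2; e.g. vault (Blocker) can still go to cellar. Fixed point.
From lab, successor archive is in the attractor (rank 1); the other successor vault is not.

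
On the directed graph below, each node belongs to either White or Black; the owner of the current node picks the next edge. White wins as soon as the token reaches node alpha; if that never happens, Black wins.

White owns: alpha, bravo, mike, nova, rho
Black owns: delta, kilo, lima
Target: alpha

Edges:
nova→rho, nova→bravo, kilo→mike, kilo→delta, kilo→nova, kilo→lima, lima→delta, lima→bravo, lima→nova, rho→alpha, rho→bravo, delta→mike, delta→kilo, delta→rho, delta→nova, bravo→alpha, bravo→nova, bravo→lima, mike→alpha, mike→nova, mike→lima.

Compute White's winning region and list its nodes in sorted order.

alpha, bravo, mike, nova, rho

A0 = {alpha}
A1: add {bravo, mike, rho} — mike (White) has mike→alpha; rho (White) has rho→alpha; bravo (White) has bravo→alpha.
A2: add {nova} — nova (White) has nova→rho.
A3 = A2; e.g. kilo (Black) can still go to delta. Fixed point.
White's winning region = {alpha, bravo, mike, nova, rho}.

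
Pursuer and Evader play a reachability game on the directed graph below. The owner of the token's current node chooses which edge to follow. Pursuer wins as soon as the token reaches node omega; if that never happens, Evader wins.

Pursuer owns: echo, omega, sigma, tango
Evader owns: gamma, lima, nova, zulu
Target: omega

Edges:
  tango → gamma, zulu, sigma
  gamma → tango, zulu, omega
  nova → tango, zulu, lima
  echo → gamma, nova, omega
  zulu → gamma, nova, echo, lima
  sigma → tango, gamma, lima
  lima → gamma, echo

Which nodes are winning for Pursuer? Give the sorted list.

A0 = {omega}
A1: add {echo} — echo (Pursuer) has echo→omega.
A2 = A1; e.g. tango (Pursuer) has no edge into A1. Fixed point.
Pursuer's winning region = {echo, omega}.

echo, omega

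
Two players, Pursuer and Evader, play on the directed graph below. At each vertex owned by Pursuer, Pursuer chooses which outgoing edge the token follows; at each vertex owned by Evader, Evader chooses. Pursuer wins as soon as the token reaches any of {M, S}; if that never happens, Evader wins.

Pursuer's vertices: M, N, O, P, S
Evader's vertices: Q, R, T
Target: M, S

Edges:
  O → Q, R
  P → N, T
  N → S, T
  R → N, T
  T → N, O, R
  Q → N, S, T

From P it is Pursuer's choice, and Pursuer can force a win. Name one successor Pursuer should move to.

A0 = {M, S}
A1: add {N} — N (Pursuer) has N→S.
A2: add {P} — P (Pursuer) has P→N.
A3 = A2; e.g. O (Pursuer) has no edge into A2. Fixed point.
From P, successor N is in the attractor (rank 1); the other successor T is not.

N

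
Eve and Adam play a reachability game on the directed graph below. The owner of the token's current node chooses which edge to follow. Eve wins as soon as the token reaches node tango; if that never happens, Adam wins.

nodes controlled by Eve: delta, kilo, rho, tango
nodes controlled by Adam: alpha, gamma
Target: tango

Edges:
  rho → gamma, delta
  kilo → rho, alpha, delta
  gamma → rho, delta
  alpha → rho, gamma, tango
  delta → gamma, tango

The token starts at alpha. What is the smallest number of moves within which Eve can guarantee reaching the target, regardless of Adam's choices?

A0 = {tango}
A1: add {delta} — delta (Eve) has delta→tango.
A2: add {kilo, rho} — rho (Eve) has rho→delta; kilo (Eve) has kilo→delta.
A3: add {gamma} — gamma (Adam): all of {rho, delta} already in.
A4: add {alpha} — alpha (Adam): all of {rho, gamma, tango} already in.
A4 = all vertices. Fixed point.
alpha enters the attractor at level 4, so Eve can force the target in 4 moves from there.

4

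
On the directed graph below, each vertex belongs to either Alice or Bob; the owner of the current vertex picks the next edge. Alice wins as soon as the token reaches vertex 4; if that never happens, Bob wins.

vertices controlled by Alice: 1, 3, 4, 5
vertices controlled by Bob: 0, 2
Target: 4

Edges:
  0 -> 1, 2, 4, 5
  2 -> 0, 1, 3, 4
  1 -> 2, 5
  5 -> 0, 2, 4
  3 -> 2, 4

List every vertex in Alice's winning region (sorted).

A0 = {4}
A1: add {3, 5} — 3 (Alice) has 3→4; 5 (Alice) has 5→4.
A2: add {1} — 1 (Alice) has 1→5.
A3 = A2; e.g. 0 (Bob) can still go to 2. Fixed point.
Alice's winning region = {1, 3, 4, 5}.

1, 3, 4, 5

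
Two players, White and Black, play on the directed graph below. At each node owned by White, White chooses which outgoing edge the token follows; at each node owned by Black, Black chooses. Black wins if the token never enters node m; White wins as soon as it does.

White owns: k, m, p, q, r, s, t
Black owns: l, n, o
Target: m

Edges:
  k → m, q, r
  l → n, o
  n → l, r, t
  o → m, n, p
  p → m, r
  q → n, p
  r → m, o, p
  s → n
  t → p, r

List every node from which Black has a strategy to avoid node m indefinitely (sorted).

l, n, o, s

A0 = {m}
A1: add {k, p, r} — k (White) has k→m; p (White) has p→m; r (White) has r→m.
A2: add {q, t} — q (White) has q→p; t (White) has t→p.
A3 = A2; e.g. l (Black) can still go to n. Fixed point.
White's attractor = {k, m, p, q, r, t}; Black avoids the target exactly from the complement.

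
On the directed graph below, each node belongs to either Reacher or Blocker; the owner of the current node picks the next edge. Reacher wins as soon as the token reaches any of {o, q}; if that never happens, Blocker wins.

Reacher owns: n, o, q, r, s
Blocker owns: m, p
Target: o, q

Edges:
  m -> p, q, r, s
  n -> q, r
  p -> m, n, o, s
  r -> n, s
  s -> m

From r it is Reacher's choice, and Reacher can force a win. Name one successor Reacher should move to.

A0 = {o, q}
A1: add {n} — n (Reacher) has n→q.
A2: add {r} — r (Reacher) has r→n.
A3 = A2; e.g. m (Blocker) can still go to p. Fixed point.
From r, successor n is in the attractor (rank 1); the other successor s is not.

n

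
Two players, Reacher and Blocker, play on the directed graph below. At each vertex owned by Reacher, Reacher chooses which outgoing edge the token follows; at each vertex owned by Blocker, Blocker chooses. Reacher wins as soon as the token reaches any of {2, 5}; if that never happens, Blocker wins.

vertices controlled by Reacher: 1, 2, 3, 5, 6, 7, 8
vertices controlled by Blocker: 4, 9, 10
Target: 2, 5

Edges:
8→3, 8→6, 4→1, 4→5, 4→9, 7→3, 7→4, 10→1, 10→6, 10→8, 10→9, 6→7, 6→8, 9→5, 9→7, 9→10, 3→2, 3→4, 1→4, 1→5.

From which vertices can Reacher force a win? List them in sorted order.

A0 = {2, 5}
A1: add {1, 3} — 1 (Reacher) has 1→5; 3 (Reacher) has 3→2.
A2: add {7, 8} — 7 (Reacher) has 7→3; 8 (Reacher) has 8→3.
A3: add {6} — 6 (Reacher) has 6→7.
A4 = A3; e.g. 4 (Blocker) can still go to 9. Fixed point.
Reacher's winning region = {1, 2, 3, 5, 6, 7, 8}.

1, 2, 3, 5, 6, 7, 8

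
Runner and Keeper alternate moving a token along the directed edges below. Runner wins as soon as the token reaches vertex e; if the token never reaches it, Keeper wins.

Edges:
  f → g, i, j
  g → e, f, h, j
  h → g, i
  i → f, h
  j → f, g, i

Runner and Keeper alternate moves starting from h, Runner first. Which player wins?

Keeper

Track states (vertex, player-to-move).
A0 = {(e,Runner), (e,Keeper)}
A1: add {(g,Runner)}.
A2 = A1; e.g. (f,Runner) stays out. (h,Runner) never enters ⇒ Keeper avoids the target.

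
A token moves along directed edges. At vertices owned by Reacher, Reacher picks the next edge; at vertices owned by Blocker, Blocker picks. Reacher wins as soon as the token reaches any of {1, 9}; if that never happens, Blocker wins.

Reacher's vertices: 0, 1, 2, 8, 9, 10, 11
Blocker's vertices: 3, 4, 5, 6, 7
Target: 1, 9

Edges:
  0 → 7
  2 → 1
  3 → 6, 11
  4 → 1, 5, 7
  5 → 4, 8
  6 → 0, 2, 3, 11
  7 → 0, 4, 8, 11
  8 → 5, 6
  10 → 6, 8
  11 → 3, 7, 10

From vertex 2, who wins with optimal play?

A0 = {1, 9}
A1: add {2} — 2 (Reacher) has 2→1.
A2 = A1; e.g. 0 (Reacher) has no edge into A1. Fixed point.
2 ∈ A1, so Reacher can force the target.

Reacher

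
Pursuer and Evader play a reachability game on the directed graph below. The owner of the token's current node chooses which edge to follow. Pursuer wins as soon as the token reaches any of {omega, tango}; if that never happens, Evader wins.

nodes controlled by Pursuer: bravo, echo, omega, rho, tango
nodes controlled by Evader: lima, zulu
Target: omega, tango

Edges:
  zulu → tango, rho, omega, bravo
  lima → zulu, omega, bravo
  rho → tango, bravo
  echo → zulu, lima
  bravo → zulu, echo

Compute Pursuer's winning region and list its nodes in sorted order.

A0 = {omega, tango}
A1: add {rho} — rho (Pursuer) has rho→tango.
A2 = A1; e.g. zulu (Evader) can still go to bravo. Fixed point.
Pursuer's winning region = {omega, rho, tango}.

omega, rho, tango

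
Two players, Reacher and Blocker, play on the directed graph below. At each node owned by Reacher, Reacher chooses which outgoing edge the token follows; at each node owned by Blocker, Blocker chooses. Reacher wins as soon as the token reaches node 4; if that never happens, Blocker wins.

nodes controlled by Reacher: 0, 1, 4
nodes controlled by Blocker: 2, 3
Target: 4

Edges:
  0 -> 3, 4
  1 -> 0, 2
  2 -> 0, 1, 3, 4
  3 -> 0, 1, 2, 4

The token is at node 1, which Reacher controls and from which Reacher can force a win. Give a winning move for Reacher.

0

A0 = {4}
A1: add {0} — 0 (Reacher) has 0→4.
A2: add {1} — 1 (Reacher) has 1→0.
A3 = A2; e.g. 2 (Blocker) can still go to 3. Fixed point.
From 1, successor 0 is in the attractor (rank 1); the other successor 2 is not.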